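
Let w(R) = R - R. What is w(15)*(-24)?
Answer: 0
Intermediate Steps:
w(R) = 0
w(15)*(-24) = 0*(-24) = 0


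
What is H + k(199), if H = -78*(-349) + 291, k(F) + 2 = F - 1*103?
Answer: 27607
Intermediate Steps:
k(F) = -105 + F (k(F) = -2 + (F - 1*103) = -2 + (F - 103) = -2 + (-103 + F) = -105 + F)
H = 27513 (H = 27222 + 291 = 27513)
H + k(199) = 27513 + (-105 + 199) = 27513 + 94 = 27607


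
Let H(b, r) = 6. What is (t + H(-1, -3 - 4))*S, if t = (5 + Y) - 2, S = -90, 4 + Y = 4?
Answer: -810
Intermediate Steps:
Y = 0 (Y = -4 + 4 = 0)
t = 3 (t = (5 + 0) - 2 = 5 - 2 = 3)
(t + H(-1, -3 - 4))*S = (3 + 6)*(-90) = 9*(-90) = -810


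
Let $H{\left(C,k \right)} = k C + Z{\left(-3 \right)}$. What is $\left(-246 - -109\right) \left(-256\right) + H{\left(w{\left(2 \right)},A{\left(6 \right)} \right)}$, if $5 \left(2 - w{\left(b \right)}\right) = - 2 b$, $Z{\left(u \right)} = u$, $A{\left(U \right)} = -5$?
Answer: $35055$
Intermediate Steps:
$w{\left(b \right)} = 2 + \frac{2 b}{5}$ ($w{\left(b \right)} = 2 - \frac{\left(-2\right) b}{5} = 2 + \frac{2 b}{5}$)
$H{\left(C,k \right)} = -3 + C k$ ($H{\left(C,k \right)} = k C - 3 = C k - 3 = -3 + C k$)
$\left(-246 - -109\right) \left(-256\right) + H{\left(w{\left(2 \right)},A{\left(6 \right)} \right)} = \left(-246 - -109\right) \left(-256\right) + \left(-3 + \left(2 + \frac{2}{5} \cdot 2\right) \left(-5\right)\right) = \left(-246 + 109\right) \left(-256\right) + \left(-3 + \left(2 + \frac{4}{5}\right) \left(-5\right)\right) = \left(-137\right) \left(-256\right) + \left(-3 + \frac{14}{5} \left(-5\right)\right) = 35072 - 17 = 35055$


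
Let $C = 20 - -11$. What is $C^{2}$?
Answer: $961$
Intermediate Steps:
$C = 31$ ($C = 20 + 11 = 31$)
$C^{2} = 31^{2} = 961$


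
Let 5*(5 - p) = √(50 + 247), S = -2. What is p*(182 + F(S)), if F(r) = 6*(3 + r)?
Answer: 940 - 564*√33/5 ≈ 292.01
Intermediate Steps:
F(r) = 18 + 6*r
p = 5 - 3*√33/5 (p = 5 - √(50 + 247)/5 = 5 - 3*√33/5 ≈ 1.5533)
p*(182 + F(S)) = (5 - 3*√33/5)*(182 + (18 + 6*(-2))) = (5 - 3*√33/5)*(182 + (18 - 12)) = (5 - 3*√33/5)*(182 + 6) = (5 - 3*√33/5)*188 = 940 - 564*√33/5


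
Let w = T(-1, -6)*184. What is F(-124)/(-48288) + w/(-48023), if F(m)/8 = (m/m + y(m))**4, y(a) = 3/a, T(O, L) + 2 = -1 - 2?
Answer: 1302582114950857/68530714332515328 ≈ 0.019007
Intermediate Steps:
T(O, L) = -5 (T(O, L) = -2 + (-1 - 2) = -2 - 3 = -5)
w = -920 (w = -5*184 = -920)
F(m) = 8*(1 + 3/m)**4 (F(m) = 8*(m/m + 3/m)**4 = 8*(1 + 3/m)**4)
F(-124)/(-48288) + w/(-48023) = (8*(3 - 124)**4/(-124)**4)/(-48288) - 920/(-48023) = (8*(1/236421376)*(-121)**4)*(-1/48288) - 920*(-1/48023) = (8*(1/236421376)*214358881)*(-1/48288) + 920/48023 = (214358881/29552672)*(-1/48288) + 920/48023 = -214358881/1427039425536 + 920/48023 = 1302582114950857/68530714332515328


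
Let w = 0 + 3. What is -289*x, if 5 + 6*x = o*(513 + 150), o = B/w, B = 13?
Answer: -138142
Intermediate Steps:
w = 3
o = 13/3 ≈ 4.3333
x = 478 (x = -⅚ + (13*(513 + 150)/3)/6 = -⅚ + ((13/3)*663)/6 = -⅚ + (⅙)*2873 = -⅚ + 2873/6 = 478)
-289*x = -289*478 = -138142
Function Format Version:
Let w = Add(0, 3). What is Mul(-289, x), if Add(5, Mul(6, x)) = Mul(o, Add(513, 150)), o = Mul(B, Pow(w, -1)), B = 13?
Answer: -138142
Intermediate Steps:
w = 3
o = Rational(13, 3) (o = Mul(13, Pow(3, -1)) = Mul(13, Rational(1, 3)) = Rational(13, 3) ≈ 4.3333)
x = 478 (x = Add(Rational(-5, 6), Mul(Rational(1, 6), Mul(Rational(13, 3), Add(513, 150)))) = Add(Rational(-5, 6), Mul(Rational(1, 6), Mul(Rational(13, 3), 663))) = Add(Rational(-5, 6), Mul(Rational(1, 6), 2873)) = Add(Rational(-5, 6), Rational(2873, 6)) = 478)
Mul(-289, x) = Mul(-289, 478) = -138142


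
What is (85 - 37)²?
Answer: 2304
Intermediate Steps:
(85 - 37)² = 48² = 2304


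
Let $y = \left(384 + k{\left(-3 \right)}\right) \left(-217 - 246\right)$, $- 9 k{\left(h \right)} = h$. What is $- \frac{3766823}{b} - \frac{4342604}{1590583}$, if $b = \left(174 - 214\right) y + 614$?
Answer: $- \frac{110712388030235}{33967539379366} \approx -3.2594$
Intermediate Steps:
$k{\left(h \right)} = - \frac{h}{9}$
$y = - \frac{533839}{3}$ ($y = \left(384 - - \frac{1}{3}\right) \left(-217 - 246\right) = \left(384 + \frac{1}{3}\right) \left(-463\right) = \frac{1153}{3} \left(-463\right) = - \frac{533839}{3} \approx -1.7795 \cdot 10^{5}$)
$b = \frac{21355402}{3}$ ($b = \left(174 - 214\right) \left(- \frac{533839}{3}\right) + 614 = \left(-40\right) \left(- \frac{533839}{3}\right) + 614 = \frac{21353560}{3} + 614 = \frac{21355402}{3} \approx 7.1185 \cdot 10^{6}$)
$- \frac{3766823}{b} - \frac{4342604}{1590583} = - \frac{3766823}{\frac{21355402}{3}} - \frac{4342604}{1590583} = \left(-3766823\right) \frac{3}{21355402} - \frac{4342604}{1590583} = - \frac{11300469}{21355402} - \frac{4342604}{1590583} = - \frac{110712388030235}{33967539379366}$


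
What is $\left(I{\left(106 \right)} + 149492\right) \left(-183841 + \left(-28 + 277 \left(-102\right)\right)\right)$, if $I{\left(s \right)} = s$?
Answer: $-31733176554$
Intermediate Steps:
$\left(I{\left(106 \right)} + 149492\right) \left(-183841 + \left(-28 + 277 \left(-102\right)\right)\right) = \left(106 + 149492\right) \left(-183841 + \left(-28 + 277 \left(-102\right)\right)\right) = 149598 \left(-183841 - 28282\right) = 149598 \left(-212123\right) = -31733176554$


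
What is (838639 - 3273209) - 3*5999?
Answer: -2452567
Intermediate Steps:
(838639 - 3273209) - 3*5999 = -2434570 - 1*17997 = -2434570 - 17997 = -2452567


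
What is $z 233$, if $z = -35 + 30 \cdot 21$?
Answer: $138635$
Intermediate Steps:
$z = 595$ ($z = -35 + 630 = 595$)
$z 233 = 595 \cdot 233 = 138635$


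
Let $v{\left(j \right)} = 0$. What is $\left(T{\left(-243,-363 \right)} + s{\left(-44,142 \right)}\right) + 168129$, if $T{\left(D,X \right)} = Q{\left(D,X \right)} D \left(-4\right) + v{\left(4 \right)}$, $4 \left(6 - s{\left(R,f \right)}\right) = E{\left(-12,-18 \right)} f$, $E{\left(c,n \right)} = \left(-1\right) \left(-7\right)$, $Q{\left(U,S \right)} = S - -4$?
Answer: $- \frac{362123}{2} \approx -1.8106 \cdot 10^{5}$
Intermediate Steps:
$Q{\left(U,S \right)} = 4 + S$ ($Q{\left(U,S \right)} = S + 4 = 4 + S$)
$E{\left(c,n \right)} = 7$
$s{\left(R,f \right)} = 6 - \frac{7 f}{4}$
$T{\left(D,X \right)} = - 4 D \left(4 + X\right)$ ($T{\left(D,X \right)} = \left(4 + X\right) D \left(-4\right) + 0 = \left(4 + X\right) \left(- 4 D\right) + 0 = - 4 D \left(4 + X\right) + 0 = - 4 D \left(4 + X\right)$)
$\left(T{\left(-243,-363 \right)} + s{\left(-44,142 \right)}\right) + 168129 = \left(\left(-4\right) \left(-243\right) \left(4 - 363\right) + \left(6 - \frac{497}{2}\right)\right) + 168129 = \left(\left(-4\right) \left(-243\right) \left(-359\right) + \left(6 - \frac{497}{2}\right)\right) + 168129 = \left(-348948 - \frac{485}{2}\right) + 168129 = - \frac{698381}{2} + 168129 = - \frac{362123}{2}$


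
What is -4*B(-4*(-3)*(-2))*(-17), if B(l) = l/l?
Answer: 68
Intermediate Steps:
B(l) = 1
-4*B(-4*(-3)*(-2))*(-17) = -4*1*(-17) = -4*(-17) = 68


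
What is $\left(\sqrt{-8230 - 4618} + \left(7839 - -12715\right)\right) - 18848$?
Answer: $1706 + 4 i \sqrt{803} \approx 1706.0 + 113.35 i$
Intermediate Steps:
$\left(\sqrt{-8230 - 4618} + \left(7839 - -12715\right)\right) - 18848 = \left(\sqrt{-12848} + \left(7839 + 12715\right)\right) - 18848 = \left(4 i \sqrt{803} + 20554\right) - 18848 = \left(20554 + 4 i \sqrt{803}\right) - 18848 = 1706 + 4 i \sqrt{803}$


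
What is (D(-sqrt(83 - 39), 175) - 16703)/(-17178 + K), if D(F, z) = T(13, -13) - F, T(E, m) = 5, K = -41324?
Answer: 8349/29251 - sqrt(11)/29251 ≈ 0.28531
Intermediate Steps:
D(F, z) = 5 - F
(D(-sqrt(83 - 39), 175) - 16703)/(-17178 + K) = ((5 - (-1)*sqrt(83 - 39)) - 16703)/(-17178 - 41324) = ((5 - (-1)*sqrt(44)) - 16703)/(-58502) = ((5 - (-1)*2*sqrt(11)) - 16703)*(-1/58502) = ((5 - (-2)*sqrt(11)) - 16703)*(-1/58502) = ((5 + 2*sqrt(11)) - 16703)*(-1/58502) = (-16698 + 2*sqrt(11))*(-1/58502) = 8349/29251 - sqrt(11)/29251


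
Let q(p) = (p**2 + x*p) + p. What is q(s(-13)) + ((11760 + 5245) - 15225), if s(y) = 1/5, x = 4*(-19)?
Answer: 44126/25 ≈ 1765.0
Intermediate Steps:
x = -76
s(y) = 1/5
q(p) = p**2 - 75*p (q(p) = (p**2 - 76*p) + p = p**2 - 75*p)
q(s(-13)) + ((11760 + 5245) - 15225) = (-75 + 1/5)/5 + ((11760 + 5245) - 15225) = (1/5)*(-374/5) + (17005 - 15225) = -374/25 + 1780 = 44126/25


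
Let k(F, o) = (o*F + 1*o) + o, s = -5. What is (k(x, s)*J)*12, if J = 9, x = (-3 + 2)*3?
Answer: 540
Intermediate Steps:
x = -3 (x = -1*3 = -3)
k(F, o) = 2*o + F*o (k(F, o) = (F*o + o) + o = (o + F*o) + o = 2*o + F*o)
(k(x, s)*J)*12 = (-5*(2 - 3)*9)*12 = (-5*(-1)*9)*12 = (5*9)*12 = 45*12 = 540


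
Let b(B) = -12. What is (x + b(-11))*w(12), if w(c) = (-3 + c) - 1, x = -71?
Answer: -664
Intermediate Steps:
w(c) = -4 + c
(x + b(-11))*w(12) = (-71 - 12)*(-4 + 12) = -83*8 = -664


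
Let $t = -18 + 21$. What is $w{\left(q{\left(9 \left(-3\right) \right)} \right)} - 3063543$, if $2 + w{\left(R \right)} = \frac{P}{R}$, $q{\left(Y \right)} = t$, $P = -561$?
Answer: $-3063732$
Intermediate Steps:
$t = 3$
$q{\left(Y \right)} = 3$
$w{\left(R \right)} = -2 - \frac{561}{R}$
$w{\left(q{\left(9 \left(-3\right) \right)} \right)} - 3063543 = \left(-2 - \frac{561}{3}\right) - 3063543 = \left(-2 - 187\right) - 3063543 = -189 - 3063543 = -3063732$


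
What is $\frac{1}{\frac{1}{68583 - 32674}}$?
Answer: $35909$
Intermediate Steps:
$\frac{1}{\frac{1}{68583 - 32674}} = \frac{1}{\frac{1}{35909}} = 35909$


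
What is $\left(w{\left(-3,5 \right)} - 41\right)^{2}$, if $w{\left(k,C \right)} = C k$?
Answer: $3136$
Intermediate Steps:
$\left(w{\left(-3,5 \right)} - 41\right)^{2} = \left(5 \left(-3\right) - 41\right)^{2} = \left(-15 - 41\right)^{2} = \left(-56\right)^{2} = 3136$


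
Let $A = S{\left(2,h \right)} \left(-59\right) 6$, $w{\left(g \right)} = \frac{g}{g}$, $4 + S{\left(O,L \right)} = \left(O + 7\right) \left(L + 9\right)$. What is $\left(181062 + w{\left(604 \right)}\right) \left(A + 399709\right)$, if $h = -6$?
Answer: $70898295721$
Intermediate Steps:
$S{\left(O,L \right)} = -4 + \left(7 + O\right) \left(9 + L\right)$ ($S{\left(O,L \right)} = -4 + \left(O + 7\right) \left(L + 9\right) = -4 + \left(7 + O\right) \left(9 + L\right)$)
$w{\left(g \right)} = 1$
$A = -8142$ ($A = \left(59 + 7 \left(-6\right) + 9 \cdot 2 - 12\right) \left(-59\right) 6 = \left(59 - 42 + 18 - 12\right) \left(-59\right) 6 = 23 \left(-59\right) 6 = \left(-1357\right) 6 = -8142$)
$\left(181062 + w{\left(604 \right)}\right) \left(A + 399709\right) = \left(181062 + 1\right) \left(-8142 + 399709\right) = 181063 \cdot 391567 = 70898295721$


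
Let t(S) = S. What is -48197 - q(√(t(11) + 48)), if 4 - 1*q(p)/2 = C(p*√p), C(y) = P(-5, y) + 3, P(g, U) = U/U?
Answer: -48197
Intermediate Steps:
P(g, U) = 1
C(y) = 4 (C(y) = 1 + 3 = 4)
q(p) = 0 (q(p) = 8 - 2*4 = 8 - 8 = 0)
-48197 - q(√(t(11) + 48)) = -48197 - 1*0 = -48197 + 0 = -48197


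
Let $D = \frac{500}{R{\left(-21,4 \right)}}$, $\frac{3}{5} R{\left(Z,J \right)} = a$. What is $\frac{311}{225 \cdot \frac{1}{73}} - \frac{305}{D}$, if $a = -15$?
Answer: $\frac{104537}{900} \approx 116.15$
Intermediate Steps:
$R{\left(Z,J \right)} = -25$ ($R{\left(Z,J \right)} = \frac{5}{3} \left(-15\right) = -25$)
$D = -20$ ($D = \frac{500}{-25} = 500 \left(- \frac{1}{25}\right) = -20$)
$\frac{311}{225 \cdot \frac{1}{73}} - \frac{305}{D} = \frac{311}{225 \cdot \frac{1}{73}} - \frac{305}{-20} = \frac{311}{225 \cdot \frac{1}{73}} - - \frac{61}{4} = \frac{311}{\frac{225}{73}} + \frac{61}{4} = 311 \cdot \frac{73}{225} + \frac{61}{4} = \frac{22703}{225} + \frac{61}{4} = \frac{104537}{900}$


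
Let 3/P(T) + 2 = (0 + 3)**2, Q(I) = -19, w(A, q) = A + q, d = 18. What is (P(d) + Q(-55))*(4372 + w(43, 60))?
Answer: -581750/7 ≈ -83107.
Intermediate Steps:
P(T) = 3/7 (P(T) = 3/(-2 + (0 + 3)**2) = 3/(-2 + 3**2) = 3/(-2 + 9) = 3/7)
(P(d) + Q(-55))*(4372 + w(43, 60)) = (3/7 - 19)*(4372 + (43 + 60)) = -130*(4372 + 103)/7 = -130/7*4475 = -581750/7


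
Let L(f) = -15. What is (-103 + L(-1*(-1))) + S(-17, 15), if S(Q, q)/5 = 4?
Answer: -98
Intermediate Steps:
S(Q, q) = 20 (S(Q, q) = 5*4 = 20)
(-103 + L(-1*(-1))) + S(-17, 15) = (-103 - 15) + 20 = -118 + 20 = -98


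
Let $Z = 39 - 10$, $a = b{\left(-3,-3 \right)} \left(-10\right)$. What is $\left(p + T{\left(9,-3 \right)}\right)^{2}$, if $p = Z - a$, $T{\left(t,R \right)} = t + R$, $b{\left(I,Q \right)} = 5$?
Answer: $7225$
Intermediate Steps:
$a = -50$ ($a = 5 \left(-10\right) = -50$)
$Z = 29$ ($Z = 39 - 10 = 29$)
$T{\left(t,R \right)} = R + t$
$p = 79$ ($p = 29 - -50 = 29 + 50 = 79$)
$\left(p + T{\left(9,-3 \right)}\right)^{2} = \left(79 + \left(-3 + 9\right)\right)^{2} = \left(79 + 6\right)^{2} = 85^{2} = 7225$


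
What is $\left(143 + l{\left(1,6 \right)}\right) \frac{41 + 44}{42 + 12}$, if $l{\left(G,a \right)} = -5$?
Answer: $\frac{1955}{9} \approx 217.22$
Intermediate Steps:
$\left(143 + l{\left(1,6 \right)}\right) \frac{41 + 44}{42 + 12} = \left(143 - 5\right) \frac{41 + 44}{42 + 12} = 138 \cdot \frac{85}{54} = \frac{1955}{9}$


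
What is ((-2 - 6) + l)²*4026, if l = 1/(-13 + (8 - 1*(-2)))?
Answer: 838750/3 ≈ 2.7958e+5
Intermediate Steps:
l = -⅓ (l = 1/(-13 + (8 + 2)) = 1/(-13 + 10) = 1/(-3) = -⅓ ≈ -0.33333)
((-2 - 6) + l)²*4026 = ((-2 - 6) - ⅓)²*4026 = (-8 - ⅓)²*4026 = (-25/3)²*4026 = (625/9)*4026 = 838750/3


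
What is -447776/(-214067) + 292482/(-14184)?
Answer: -446503885/24097828 ≈ -18.529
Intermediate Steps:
-447776/(-214067) + 292482/(-14184) = -447776*(-1/214067) + 292482*(-1/14184) = 63968/30581 - 16249/788 = -446503885/24097828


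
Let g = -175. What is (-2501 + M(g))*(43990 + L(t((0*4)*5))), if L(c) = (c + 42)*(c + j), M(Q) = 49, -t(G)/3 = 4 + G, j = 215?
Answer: -122796160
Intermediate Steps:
t(G) = -12 - 3*G (t(G) = -3*(4 + G) = -12 - 3*G)
L(c) = (42 + c)*(215 + c) (L(c) = (c + 42)*(c + 215) = (42 + c)*(215 + c))
(-2501 + M(g))*(43990 + L(t((0*4)*5))) = (-2501 + 49)*(43990 + (9030 + (-12 - 3*0*4*5)**2 + 257*(-12 - 3*0*4*5))) = -2452*(43990 + (9030 + (-12 - 0*5)**2 + 257*(-12 - 0*5))) = -2452*(43990 + (9030 + (-12 - 3*0)**2 + 257*(-12 - 3*0))) = -2452*(43990 + (9030 + (-12 + 0)**2 + 257*(-12 + 0))) = -2452*(43990 + (9030 + (-12)**2 + 257*(-12))) = -2452*(43990 + (9030 + 144 - 3084)) = -2452*(43990 + 6090) = -2452*50080 = -122796160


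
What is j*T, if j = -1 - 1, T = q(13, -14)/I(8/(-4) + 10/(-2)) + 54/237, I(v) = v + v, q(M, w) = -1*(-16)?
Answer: 1012/553 ≈ 1.8300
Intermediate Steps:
q(M, w) = 16
I(v) = 2*v
T = -506/553 (T = 16/((2*(8/(-4) + 10/(-2)))) + 54/237 = 16/((2*(8*(-1/4) + 10*(-1/2)))) + 54*(1/237) = 16/((2*(-2 - 5))) + 18/79 = 16/((2*(-7))) + 18/79 = 16/(-14) + 18/79 = 16*(-1/14) + 18/79 = -8/7 + 18/79 = -506/553 ≈ -0.91501)
j = -2
j*T = -2*(-506/553) = 1012/553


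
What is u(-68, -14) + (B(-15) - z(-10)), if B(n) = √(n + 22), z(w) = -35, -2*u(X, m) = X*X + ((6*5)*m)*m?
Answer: -5217 + √7 ≈ -5214.4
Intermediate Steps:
u(X, m) = -15*m² - X²/2 (u(X, m) = -(X*X + ((6*5)*m)*m)/2 = -(X² + (30*m)*m)/2 = -(X² + 30*m²)/2 = -15*m² - X²/2)
B(n) = √(22 + n)
u(-68, -14) + (B(-15) - z(-10)) = (-15*(-14)² - ½*(-68)²) + (√(22 - 15) - 1*(-35)) = (-15*196 - ½*4624) + (√7 + 35) = (-2940 - 2312) + (35 + √7) = -5252 + (35 + √7) = -5217 + √7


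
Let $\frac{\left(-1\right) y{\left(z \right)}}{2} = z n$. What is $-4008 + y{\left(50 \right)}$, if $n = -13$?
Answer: $-2708$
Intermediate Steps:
$y{\left(z \right)} = 26 z$ ($y{\left(z \right)} = - 2 z \left(-13\right) = - 2 \left(- 13 z\right) = 26 z$)
$-4008 + y{\left(50 \right)} = -4008 + 26 \cdot 50 = -4008 + 1300 = -2708$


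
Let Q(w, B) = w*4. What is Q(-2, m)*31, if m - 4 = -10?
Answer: -248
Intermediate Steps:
m = -6 (m = 4 - 10 = -6)
Q(w, B) = 4*w
Q(-2, m)*31 = (4*(-2))*31 = -8*31 = -248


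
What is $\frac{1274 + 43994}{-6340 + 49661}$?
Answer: $\frac{45268}{43321} \approx 1.0449$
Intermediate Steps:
$\frac{1274 + 43994}{-6340 + 49661} = \frac{45268}{43321}$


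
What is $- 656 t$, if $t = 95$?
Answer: $-62320$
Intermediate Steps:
$- 656 t = \left(-656\right) 95 = -62320$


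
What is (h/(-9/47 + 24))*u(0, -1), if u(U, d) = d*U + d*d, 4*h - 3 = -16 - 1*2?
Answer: -235/1492 ≈ -0.15751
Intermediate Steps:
h = -15/4 (h = 3/4 + (-16 - 1*2)/4 = 3/4 + (-16 - 2)/4 = 3/4 + (1/4)*(-18) = 3/4 - 9/2 = -15/4 ≈ -3.7500)
u(U, d) = d**2 + U*d (u(U, d) = U*d + d**2 = d**2 + U*d)
(h/(-9/47 + 24))*u(0, -1) = (-15/(4*(-9/47 + 24)))*(-(0 - 1)) = (-15/(4*(-9*1/47 + 24)))*(-1*(-1)) = -15/(4*(-9/47 + 24))*1 = -15/(4*1119/47)*1 = -15/4*47/1119*1 = -235/1492*1 = -235/1492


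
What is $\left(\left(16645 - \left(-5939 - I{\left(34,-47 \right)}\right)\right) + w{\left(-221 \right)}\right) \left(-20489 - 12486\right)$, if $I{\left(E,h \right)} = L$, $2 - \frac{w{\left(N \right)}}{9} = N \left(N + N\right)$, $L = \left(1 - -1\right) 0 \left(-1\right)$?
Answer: $28244274600$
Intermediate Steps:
$L = 0$ ($L = \left(1 + 1\right) 0 \left(-1\right) = 2 \cdot 0 \left(-1\right) = 0 \left(-1\right) = 0$)
$w{\left(N \right)} = 18 - 18 N^{2}$ ($w{\left(N \right)} = 18 - 9 N \left(N + N\right) = 18 - 9 N 2 N = 18 - 9 \cdot 2 N^{2} = 18 - 18 N^{2}$)
$I{\left(E,h \right)} = 0$
$\left(\left(16645 - \left(-5939 - I{\left(34,-47 \right)}\right)\right) + w{\left(-221 \right)}\right) \left(-20489 - 12486\right) = \left(\left(16645 + \left(\left(0 + 8249\right) - 2310\right)\right) + \left(18 - 18 \left(-221\right)^{2}\right)\right) \left(-20489 - 12486\right) = \left(\left(16645 + \left(8249 - 2310\right)\right) + \left(18 - 879138\right)\right) \left(-32975\right) = \left(\left(16645 + 5939\right) + \left(18 - 879138\right)\right) \left(-32975\right) = \left(22584 - 879120\right) \left(-32975\right) = \left(-856536\right) \left(-32975\right) = 28244274600$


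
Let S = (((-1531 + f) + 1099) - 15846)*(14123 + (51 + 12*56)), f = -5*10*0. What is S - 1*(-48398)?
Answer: -241614790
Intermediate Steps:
f = 0 (f = -50*0 = 0)
S = -241663188 (S = (((-1531 + 0) + 1099) - 15846)*(14123 + (51 + 12*56)) = ((-1531 + 1099) - 15846)*(14123 + (51 + 672)) = (-432 - 15846)*(14123 + 723) = -16278*14846 = -241663188)
S - 1*(-48398) = -241663188 - 1*(-48398) = -241663188 + 48398 = -241614790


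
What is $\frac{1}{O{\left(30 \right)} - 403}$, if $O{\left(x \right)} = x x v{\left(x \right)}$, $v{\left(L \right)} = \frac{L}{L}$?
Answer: $\frac{1}{497} \approx 0.0020121$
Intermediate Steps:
$v{\left(L \right)} = 1$
$O{\left(x \right)} = x^{2}$ ($O{\left(x \right)} = x x 1 = x^{2} \cdot 1 = x^{2}$)
$\frac{1}{O{\left(30 \right)} - 403} = \frac{1}{30^{2} - 403} = \frac{1}{900 - 403} = \frac{1}{497}$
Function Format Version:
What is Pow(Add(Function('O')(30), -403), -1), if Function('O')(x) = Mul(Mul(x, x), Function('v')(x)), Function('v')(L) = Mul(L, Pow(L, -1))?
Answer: Rational(1, 497) ≈ 0.0020121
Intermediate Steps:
Function('v')(L) = 1
Function('O')(x) = Pow(x, 2) (Function('O')(x) = Mul(Mul(x, x), 1) = Mul(Pow(x, 2), 1) = Pow(x, 2))
Pow(Add(Function('O')(30), -403), -1) = Pow(Add(Pow(30, 2), -403), -1) = Pow(Add(900, -403), -1) = Pow(497, -1) = Rational(1, 497)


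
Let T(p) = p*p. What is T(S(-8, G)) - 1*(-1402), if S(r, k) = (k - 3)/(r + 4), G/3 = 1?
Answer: 1402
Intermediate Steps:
G = 3 (G = 3*1 = 3)
S(r, k) = (-3 + k)/(4 + r)
T(p) = p**2
T(S(-8, G)) - 1*(-1402) = ((-3 + 3)/(4 - 8))**2 - 1*(-1402) = (0/(-4))**2 + 1402 = (-1/4*0)**2 + 1402 = 0**2 + 1402 = 0 + 1402 = 1402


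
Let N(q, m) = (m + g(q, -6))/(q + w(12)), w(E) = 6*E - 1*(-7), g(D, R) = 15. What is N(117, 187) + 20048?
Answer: 1964805/98 ≈ 20049.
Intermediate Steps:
w(E) = 7 + 6*E (w(E) = 6*E + 7 = 7 + 6*E)
N(q, m) = (15 + m)/(79 + q) (N(q, m) = (m + 15)/(q + (7 + 6*12)) = (15 + m)/(q + (7 + 72)) = (15 + m)/(q + 79) = (15 + m)/(79 + q))
N(117, 187) + 20048 = (15 + 187)/(79 + 117) + 20048 = 202/196 + 20048 = (1/196)*202 + 20048 = 101/98 + 20048 = 1964805/98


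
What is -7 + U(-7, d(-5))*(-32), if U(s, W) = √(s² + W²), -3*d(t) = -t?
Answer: -7 - 32*√466/3 ≈ -237.26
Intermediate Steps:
d(t) = t/3 (d(t) = -(-1)*t/3 = t/3)
U(s, W) = √(W² + s²)
-7 + U(-7, d(-5))*(-32) = -7 + √(((⅓)*(-5))² + (-7)²)*(-32) = -7 + √((-5/3)² + 49)*(-32) = -7 + √(25/9 + 49)*(-32) = -7 + √(466/9)*(-32) = -7 + (√466/3)*(-32) = -7 - 32*√466/3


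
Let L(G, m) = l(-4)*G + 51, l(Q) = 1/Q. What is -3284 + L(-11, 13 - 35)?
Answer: -12921/4 ≈ -3230.3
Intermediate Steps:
L(G, m) = 51 - G/4 (L(G, m) = G/(-4) + 51 = -G/4 + 51 = 51 - G/4)
-3284 + L(-11, 13 - 35) = -3284 + (51 - ¼*(-11)) = -3284 + (51 + 11/4) = -3284 + 215/4 = -12921/4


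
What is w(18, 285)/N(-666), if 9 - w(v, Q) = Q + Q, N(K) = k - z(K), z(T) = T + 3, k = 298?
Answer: -561/961 ≈ -0.58377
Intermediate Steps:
z(T) = 3 + T
N(K) = 295 - K (N(K) = 298 - (3 + K) = 298 + (-3 - K) = 295 - K)
w(v, Q) = 9 - 2*Q (w(v, Q) = 9 - (Q + Q) = 9 - 2*Q)
w(18, 285)/N(-666) = (9 - 2*285)/(295 - 1*(-666)) = (9 - 570)/(295 + 666) = -561/961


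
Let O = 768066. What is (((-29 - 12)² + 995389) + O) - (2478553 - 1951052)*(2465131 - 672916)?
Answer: -945393439579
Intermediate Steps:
(((-29 - 12)² + 995389) + O) - (2478553 - 1951052)*(2465131 - 672916) = (((-29 - 12)² + 995389) + 768066) - (2478553 - 1951052)*(2465131 - 672916) = (((-41)² + 995389) + 768066) - 527501*1792215 = ((1681 + 995389) + 768066) - 1*945395204715 = (997070 + 768066) - 945395204715 = 1765136 - 945395204715 = -945393439579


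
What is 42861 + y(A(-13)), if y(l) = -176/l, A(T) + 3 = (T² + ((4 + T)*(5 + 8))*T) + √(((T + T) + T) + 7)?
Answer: 121982151949/2846001 + 704*I*√2/2846001 ≈ 42861.0 + 0.00034983*I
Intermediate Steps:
A(T) = -3 + T² + √(7 + 3*T) + T*(52 + 13*T) (A(T) = -3 + ((T² + ((4 + T)*(5 + 8))*T) + √(((T + T) + T) + 7)) = -3 + ((T² + ((4 + T)*13)*T) + √((2*T + T) + 7)) = -3 + ((T² + (52 + 13*T)*T) + √(3*T + 7)) = -3 + ((T² + T*(52 + 13*T)) + √(7 + 3*T)) = -3 + (T² + √(7 + 3*T) + T*(52 + 13*T)) = -3 + T² + √(7 + 3*T) + T*(52 + 13*T))
42861 + y(A(-13)) = 42861 - 176/(-3 + √(7 + 3*(-13)) + 14*(-13)² + 52*(-13)) = 42861 - 176/(-3 + √(7 - 39) + 14*169 - 676) = 42861 - 176/(-3 + √(-32) + 2366 - 676) = 42861 - 176/(-3 + 4*I*√2 + 2366 - 676) = 42861 - 176/(1687 + 4*I*√2)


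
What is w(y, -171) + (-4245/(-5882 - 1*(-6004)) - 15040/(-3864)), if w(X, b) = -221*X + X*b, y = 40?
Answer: -925780655/58926 ≈ -15711.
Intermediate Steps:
w(y, -171) + (-4245/(-5882 - 1*(-6004)) - 15040/(-3864)) = 40*(-221 - 171) + (-4245/(-5882 - 1*(-6004)) - 15040/(-3864)) = 40*(-392) + (-4245/(-5882 + 6004) - 15040*(-1/3864)) = -15680 + (-4245/122 + 1880/483) = -15680 - 1820975/58926 = -925780655/58926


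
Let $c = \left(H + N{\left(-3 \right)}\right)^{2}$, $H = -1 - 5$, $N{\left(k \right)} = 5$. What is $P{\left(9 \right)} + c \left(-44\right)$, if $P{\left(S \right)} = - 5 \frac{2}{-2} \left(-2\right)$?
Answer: $-54$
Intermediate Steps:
$H = -6$ ($H = -1 - 5 = -6$)
$P{\left(S \right)} = -10$ ($P{\left(S \right)} = - 5 \cdot 2 \left(- \frac{1}{2}\right) \left(-2\right) = \left(-5\right) \left(-1\right) \left(-2\right) = 5 \left(-2\right) = -10$)
$c = 1$ ($c = \left(-6 + 5\right)^{2} = \left(-1\right)^{2} = 1$)
$P{\left(9 \right)} + c \left(-44\right) = -10 + 1 \left(-44\right) = -10 - 44 = -54$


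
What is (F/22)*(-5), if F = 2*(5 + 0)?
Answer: -25/11 ≈ -2.2727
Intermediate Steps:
F = 10 (F = 2*5 = 10)
(F/22)*(-5) = (10/22)*(-5) = (10*(1/22))*(-5) = (5/11)*(-5) = -25/11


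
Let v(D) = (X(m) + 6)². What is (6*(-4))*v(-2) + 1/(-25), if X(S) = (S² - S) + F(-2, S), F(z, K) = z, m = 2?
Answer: -21601/25 ≈ -864.04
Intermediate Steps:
X(S) = -2 + S² - S (X(S) = (S² - S) - 2 = -2 + S² - S)
v(D) = 36 (v(D) = ((-2 + 2² - 1*2) + 6)² = ((-2 + 4 - 2) + 6)² = (0 + 6)² = 6² = 36)
(6*(-4))*v(-2) + 1/(-25) = (6*(-4))*36 + 1/(-25) = -24*36 - 1/25 = -864 - 1/25 = -21601/25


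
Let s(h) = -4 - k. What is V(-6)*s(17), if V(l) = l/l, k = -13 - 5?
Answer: 14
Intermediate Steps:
k = -18
V(l) = 1
s(h) = 14 (s(h) = -4 - 1*(-18) = -4 + 18 = 14)
V(-6)*s(17) = 1*14 = 14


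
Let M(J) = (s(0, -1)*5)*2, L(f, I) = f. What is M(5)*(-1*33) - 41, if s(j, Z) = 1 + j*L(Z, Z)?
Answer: -371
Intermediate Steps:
s(j, Z) = 1 + Z*j (s(j, Z) = 1 + j*Z = 1 + Z*j)
M(J) = 10 (M(J) = ((1 - 1*0)*5)*2 = ((1 + 0)*5)*2 = (1*5)*2 = 5*2 = 10)
M(5)*(-1*33) - 41 = 10*(-1*33) - 41 = 10*(-33) - 41 = -330 - 41 = -371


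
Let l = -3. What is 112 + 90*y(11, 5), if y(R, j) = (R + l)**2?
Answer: 5872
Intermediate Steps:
y(R, j) = (-3 + R)**2 (y(R, j) = (R - 3)**2 = (-3 + R)**2)
112 + 90*y(11, 5) = 112 + 90*(-3 + 11)**2 = 112 + 90*8**2 = 112 + 90*64 = 112 + 5760 = 5872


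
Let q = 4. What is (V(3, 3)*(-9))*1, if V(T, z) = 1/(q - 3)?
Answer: -9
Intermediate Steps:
V(T, z) = 1 (V(T, z) = 1/(4 - 3) = 1/1 = 1)
(V(3, 3)*(-9))*1 = (1*(-9))*1 = -9*1 = -9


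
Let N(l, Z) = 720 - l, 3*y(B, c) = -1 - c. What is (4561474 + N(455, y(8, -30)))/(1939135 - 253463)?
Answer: 4561739/1685672 ≈ 2.7062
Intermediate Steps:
y(B, c) = -⅓ - c/3 (y(B, c) = (-1 - c)/3 = -⅓ - c/3)
(4561474 + N(455, y(8, -30)))/(1939135 - 253463) = (4561474 + (720 - 1*455))/(1939135 - 253463) = (4561474 + (720 - 455))/1685672 = (4561474 + 265)*(1/1685672) = 4561739*(1/1685672) = 4561739/1685672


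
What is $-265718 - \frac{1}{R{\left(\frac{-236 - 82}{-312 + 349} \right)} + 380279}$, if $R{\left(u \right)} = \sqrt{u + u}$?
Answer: $\frac{- 531436 \sqrt{5883} + 3738738086951 i}{- 14070323 i + 2 \sqrt{5883}} \approx -2.6572 \cdot 10^{5}$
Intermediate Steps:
$R{\left(u \right)} = \sqrt{2} \sqrt{u}$ ($R{\left(u \right)} = \sqrt{2 u} = \sqrt{2} \sqrt{u}$)
$-265718 - \frac{1}{R{\left(\frac{-236 - 82}{-312 + 349} \right)} + 380279} = -265718 - \frac{1}{\sqrt{2} \sqrt{\frac{-236 - 82}{-312 + 349}} + 380279} = -265718 - \frac{1}{\sqrt{2} \sqrt{- \frac{318}{37}} + 380279} = -265718 - \frac{1}{\sqrt{2} \frac{i \sqrt{11766}}{37} + 380279} = -265718 - \frac{1}{\frac{2 i \sqrt{5883}}{37} + 380279} = -265718 - \frac{1}{380279 + \frac{2 i \sqrt{5883}}{37}}$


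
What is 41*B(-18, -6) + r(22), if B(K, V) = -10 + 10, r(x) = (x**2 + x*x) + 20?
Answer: 988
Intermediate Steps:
r(x) = 20 + 2*x**2 (r(x) = (x**2 + x**2) + 20 = 2*x**2 + 20 = 20 + 2*x**2)
B(K, V) = 0
41*B(-18, -6) + r(22) = 41*0 + (20 + 2*22**2) = 0 + (20 + 2*484) = 0 + (20 + 968) = 0 + 988 = 988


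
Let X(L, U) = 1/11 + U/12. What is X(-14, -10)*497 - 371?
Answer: -48839/66 ≈ -739.98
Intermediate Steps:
X(L, U) = 1/11 + U/12 (X(L, U) = 1*(1/11) + U*(1/12) = 1/11 + U/12)
X(-14, -10)*497 - 371 = (1/11 + (1/12)*(-10))*497 - 371 = (1/11 - ⅚)*497 - 371 = -49/66*497 - 371 = -24353/66 - 371 = -48839/66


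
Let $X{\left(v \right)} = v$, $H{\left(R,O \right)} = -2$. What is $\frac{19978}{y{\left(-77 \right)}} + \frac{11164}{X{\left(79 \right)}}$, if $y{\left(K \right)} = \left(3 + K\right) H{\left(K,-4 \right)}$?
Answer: $\frac{1615267}{5846} \approx 276.3$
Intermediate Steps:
$y{\left(K \right)} = -6 - 2 K$ ($y{\left(K \right)} = \left(3 + K\right) \left(-2\right) = -6 - 2 K$)
$\frac{19978}{y{\left(-77 \right)}} + \frac{11164}{X{\left(79 \right)}} = \frac{19978}{-6 - -154} + \frac{11164}{79} = \frac{19978}{-6 + 154} + 11164 \cdot \frac{1}{79} = \frac{19978}{148} + \frac{11164}{79} = 19978 \cdot \frac{1}{148} + \frac{11164}{79} = \frac{9989}{74} + \frac{11164}{79} = \frac{1615267}{5846}$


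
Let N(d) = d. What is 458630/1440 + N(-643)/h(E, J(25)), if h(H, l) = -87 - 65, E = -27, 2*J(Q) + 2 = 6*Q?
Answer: 882971/2736 ≈ 322.72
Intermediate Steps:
J(Q) = -1 + 3*Q (J(Q) = -1 + (6*Q)/2 = -1 + 3*Q)
h(H, l) = -152
458630/1440 + N(-643)/h(E, J(25)) = 458630/1440 - 643/(-152) = 458630*(1/1440) - 643*(-1/152) = 45863/144 + 643/152 = 882971/2736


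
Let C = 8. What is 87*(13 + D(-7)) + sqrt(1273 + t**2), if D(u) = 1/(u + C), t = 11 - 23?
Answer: 1218 + sqrt(1417) ≈ 1255.6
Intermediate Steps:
t = -12
D(u) = 1/(8 + u) (D(u) = 1/(u + 8) = 1/(8 + u))
87*(13 + D(-7)) + sqrt(1273 + t**2) = 87*(13 + 1/(8 - 7)) + sqrt(1273 + (-12)**2) = 87*(13 + 1/1) + sqrt(1273 + 144) = 87*(13 + 1) + sqrt(1417) = 87*14 + sqrt(1417) = 1218 + sqrt(1417)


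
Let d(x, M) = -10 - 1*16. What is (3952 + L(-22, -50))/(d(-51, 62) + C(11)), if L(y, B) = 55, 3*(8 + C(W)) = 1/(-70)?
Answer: -841470/7141 ≈ -117.84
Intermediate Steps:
C(W) = -1681/210 (C(W) = -8 + (⅓)/(-70) = -8 + (⅓)*(-1/70) = -8 - 1/210 = -1681/210)
d(x, M) = -26 (d(x, M) = -10 - 16 = -26)
(3952 + L(-22, -50))/(d(-51, 62) + C(11)) = (3952 + 55)/(-26 - 1681/210) = 4007/(-7141/210) = 4007*(-210/7141) = -841470/7141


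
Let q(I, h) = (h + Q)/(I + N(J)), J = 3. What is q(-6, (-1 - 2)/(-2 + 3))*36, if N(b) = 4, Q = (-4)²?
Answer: -234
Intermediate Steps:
Q = 16
q(I, h) = (16 + h)/(4 + I) (q(I, h) = (h + 16)/(I + 4) = (16 + h)/(4 + I))
q(-6, (-1 - 2)/(-2 + 3))*36 = ((16 + (-1 - 2)/(-2 + 3))/(4 - 6))*36 = ((16 - 3/1)/(-2))*36 = -(16 - 3*1)/2*36 = -(16 - 3)/2*36 = -½*13*36 = -13/2*36 = -234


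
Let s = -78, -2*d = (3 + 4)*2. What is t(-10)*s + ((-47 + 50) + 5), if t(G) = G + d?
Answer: 1334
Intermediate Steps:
d = -7 (d = -(3 + 4)*2/2 = -7*2/2 = -1/2*14 = -7)
t(G) = -7 + G (t(G) = G - 7 = -7 + G)
t(-10)*s + ((-47 + 50) + 5) = (-7 - 10)*(-78) + ((-47 + 50) + 5) = -17*(-78) + (3 + 5) = 1326 + 8 = 1334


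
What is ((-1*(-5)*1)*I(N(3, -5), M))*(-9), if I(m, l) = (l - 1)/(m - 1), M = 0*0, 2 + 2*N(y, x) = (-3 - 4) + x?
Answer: -45/8 ≈ -5.6250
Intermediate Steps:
N(y, x) = -9/2 + x/2 (N(y, x) = -1 + ((-3 - 4) + x)/2 = -1 + (-7 + x)/2 = -1 + (-7/2 + x/2) = -9/2 + x/2)
M = 0
I(m, l) = (-1 + l)/(-1 + m)
((-1*(-5)*1)*I(N(3, -5), M))*(-9) = ((-1*(-5)*1)*((-1 + 0)/(-1 + (-9/2 + (½)*(-5)))))*(-9) = ((5*1)*(-1/(-1 + (-9/2 - 5/2))))*(-9) = (5*(-1/(-1 - 7)))*(-9) = (5*(-1/(-8)))*(-9) = (5*(-⅛*(-1)))*(-9) = (5*(⅛))*(-9) = (5/8)*(-9) = -45/8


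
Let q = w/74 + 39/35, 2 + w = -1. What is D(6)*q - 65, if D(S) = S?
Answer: -75832/1295 ≈ -58.557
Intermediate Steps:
w = -3 (w = -2 - 1 = -3)
q = 2781/2590 (q = -3/74 + 39/35 = 2781/2590 ≈ 1.0737)
D(6)*q - 65 = 6*(2781/2590) - 65 = 8343/1295 - 65 = -75832/1295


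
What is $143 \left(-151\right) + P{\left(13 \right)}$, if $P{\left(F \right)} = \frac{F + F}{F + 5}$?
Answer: $- \frac{194324}{9} \approx -21592.0$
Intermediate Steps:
$P{\left(F \right)} = \frac{2 F}{5 + F}$
$143 \left(-151\right) + P{\left(13 \right)} = 143 \left(-151\right) + 2 \cdot 13 \frac{1}{5 + 13} = -21593 + 2 \cdot 13 \cdot \frac{1}{18} = -21593 + \frac{13}{9} = - \frac{194324}{9}$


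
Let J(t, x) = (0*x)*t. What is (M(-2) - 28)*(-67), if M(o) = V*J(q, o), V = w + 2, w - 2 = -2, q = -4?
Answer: 1876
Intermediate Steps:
w = 0 (w = 2 - 2 = 0)
J(t, x) = 0 (J(t, x) = 0*t = 0)
V = 2 (V = 0 + 2 = 2)
M(o) = 0 (M(o) = 2*0 = 0)
(M(-2) - 28)*(-67) = (0 - 28)*(-67) = -28*(-67) = 1876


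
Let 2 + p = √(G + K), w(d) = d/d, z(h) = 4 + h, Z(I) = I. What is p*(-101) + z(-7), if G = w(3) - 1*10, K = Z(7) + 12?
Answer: 199 - 101*√10 ≈ -120.39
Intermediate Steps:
w(d) = 1
K = 19 (K = 7 + 12 = 19)
G = -9 (G = 1 - 1*10 = 1 - 10 = -9)
p = -2 + √10 (p = -2 + √(-9 + 19) = -2 + √10 ≈ 1.1623)
p*(-101) + z(-7) = (-2 + √10)*(-101) + (4 - 7) = (202 - 101*√10) - 3 = 199 - 101*√10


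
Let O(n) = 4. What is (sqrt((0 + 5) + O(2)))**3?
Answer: 27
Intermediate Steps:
(sqrt((0 + 5) + O(2)))**3 = (sqrt((0 + 5) + 4))**3 = (sqrt(5 + 4))**3 = (sqrt(9))**3 = 3**3 = 27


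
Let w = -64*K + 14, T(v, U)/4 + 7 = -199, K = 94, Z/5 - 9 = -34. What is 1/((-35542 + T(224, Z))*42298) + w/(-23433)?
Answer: 3077443600901/12014951030148 ≈ 0.25613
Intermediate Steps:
Z = -125 (Z = 45 + 5*(-34) = 45 - 170 = -125)
T(v, U) = -824 (T(v, U) = -28 + 4*(-199) = -28 - 796 = -824)
w = -6002 (w = -64*94 + 14 = -6016 + 14 = -6002)
1/((-35542 + T(224, Z))*42298) + w/(-23433) = 1/(-35542 - 824*42298) - 6002/(-23433) = (1/42298)/(-36366) - 6002*(-1/23433) = -1/36366*1/42298 + 6002/23433 = -1/1538209068 + 6002/23433 = 3077443600901/12014951030148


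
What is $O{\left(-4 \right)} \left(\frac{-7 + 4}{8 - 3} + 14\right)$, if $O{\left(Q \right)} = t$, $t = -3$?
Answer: $- \frac{201}{5} \approx -40.2$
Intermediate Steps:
$O{\left(Q \right)} = -3$
$O{\left(-4 \right)} \left(\frac{-7 + 4}{8 - 3} + 14\right) = - 3 \left(\frac{-7 + 4}{8 - 3} + 14\right) = - 3 \left(- \frac{3}{5} + 14\right) = \left(-3\right) \frac{67}{5} = - \frac{201}{5}$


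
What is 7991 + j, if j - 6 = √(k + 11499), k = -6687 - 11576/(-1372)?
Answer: 7997 + √11573870/49 ≈ 8066.4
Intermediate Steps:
k = -2290747/343 (k = -6687 - 11576*(-1)/1372 = -6687 - 1*(-2894/343) = -6687 + 2894/343 = -2290747/343 ≈ -6678.6)
j = 6 + √11573870/49 (j = 6 + √(-2290747/343 + 11499) = 6 + √(1653410/343) = 6 + √11573870/49 ≈ 75.429)
7991 + j = 7991 + (6 + √11573870/49) = 7997 + √11573870/49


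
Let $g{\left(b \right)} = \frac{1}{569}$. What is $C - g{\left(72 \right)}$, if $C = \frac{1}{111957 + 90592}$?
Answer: $- \frac{201980}{115250381} \approx -0.0017525$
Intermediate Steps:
$g{\left(b \right)} = \frac{1}{569}$
$C = \frac{1}{202549} \approx 4.9371 \cdot 10^{-6}$
$C - g{\left(72 \right)} = \frac{1}{202549} - \frac{1}{569} = - \frac{201980}{115250381}$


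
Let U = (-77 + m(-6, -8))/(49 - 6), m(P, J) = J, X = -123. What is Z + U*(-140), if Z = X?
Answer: 6611/43 ≈ 153.74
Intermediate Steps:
Z = -123
U = -85/43 (U = (-77 - 8)/(49 - 6) = -85/43 ≈ -1.9767)
Z + U*(-140) = -123 - 85/43*(-140) = -123 + 11900/43 = 6611/43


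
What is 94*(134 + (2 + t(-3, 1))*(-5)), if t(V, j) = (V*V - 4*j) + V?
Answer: 10716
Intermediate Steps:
t(V, j) = V + V**2 - 4*j (t(V, j) = (V**2 - 4*j) + V = V + V**2 - 4*j)
94*(134 + (2 + t(-3, 1))*(-5)) = 94*(134 + (2 + (-3 + (-3)**2 - 4*1))*(-5)) = 94*(134 + (2 + (-3 + 9 - 4))*(-5)) = 94*(134 + (2 + 2)*(-5)) = 94*(134 + 4*(-5)) = 94*(134 - 20) = 94*114 = 10716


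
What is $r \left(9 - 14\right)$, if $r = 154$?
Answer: $-770$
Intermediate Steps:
$r \left(9 - 14\right) = 154 \left(9 - 14\right) = 154 \left(-5\right) = -770$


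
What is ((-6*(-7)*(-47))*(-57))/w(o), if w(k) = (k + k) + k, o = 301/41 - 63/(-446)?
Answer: 97976388/19547 ≈ 5012.4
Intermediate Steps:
o = 136829/18286 (o = 301*(1/41) - 63*(-1/446) = 301/41 + 63/446 = 136829/18286 ≈ 7.4827)
w(k) = 3*k (w(k) = 2*k + k = 3*k)
((-6*(-7)*(-47))*(-57))/w(o) = ((-6*(-7)*(-47))*(-57))/((3*(136829/18286))) = ((42*(-47))*(-57))/(410487/18286) = -1974*(-57)*(18286/410487) = 112518*(18286/410487) = 97976388/19547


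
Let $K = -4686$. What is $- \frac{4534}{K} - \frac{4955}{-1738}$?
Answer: $\frac{1413601}{370194} \approx 3.8185$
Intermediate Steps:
$- \frac{4534}{K} - \frac{4955}{-1738} = - \frac{4534}{-4686} - \frac{4955}{-1738} = \left(-4534\right) \left(- \frac{1}{4686}\right) - - \frac{4955}{1738} = \frac{2267}{2343} + \frac{4955}{1738} = \frac{1413601}{370194}$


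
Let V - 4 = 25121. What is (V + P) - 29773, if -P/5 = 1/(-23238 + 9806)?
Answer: -62431931/13432 ≈ -4648.0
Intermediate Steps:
P = 5/13432 (P = -5/(-23238 + 9806) = -5/(-13432) = -5*(-1/13432) = 5/13432 ≈ 0.00037225)
V = 25125 (V = 4 + 25121 = 25125)
(V + P) - 29773 = (25125 + 5/13432) - 29773 = 337479005/13432 - 29773 = -62431931/13432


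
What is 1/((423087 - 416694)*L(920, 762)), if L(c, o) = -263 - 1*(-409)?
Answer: 1/933378 ≈ 1.0714e-6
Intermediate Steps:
L(c, o) = 146 (L(c, o) = -263 + 409 = 146)
1/((423087 - 416694)*L(920, 762)) = 1/((423087 - 416694)*146) = (1/146)/6393 = (1/6393)*(1/146) = 1/933378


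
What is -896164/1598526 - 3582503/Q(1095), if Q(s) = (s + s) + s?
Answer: -35368321539/32414555 ≈ -1091.1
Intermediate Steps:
Q(s) = 3*s (Q(s) = 2*s + s = 3*s)
-896164/1598526 - 3582503/Q(1095) = -896164/1598526 - 3582503/(3*1095) = -896164*1/1598526 - 3582503/3285 = -448082/799263 - 3582503*1/3285 = -448082/799263 - 3582503/3285 = -35368321539/32414555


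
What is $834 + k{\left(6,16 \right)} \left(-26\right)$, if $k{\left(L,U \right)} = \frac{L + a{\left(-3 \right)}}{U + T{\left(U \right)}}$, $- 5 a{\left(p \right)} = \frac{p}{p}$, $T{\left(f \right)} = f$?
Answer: $\frac{66343}{80} \approx 829.29$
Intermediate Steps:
$a{\left(p \right)} = - \frac{1}{5}$ ($a{\left(p \right)} = - \frac{p \frac{1}{p}}{5} = \left(- \frac{1}{5}\right) 1 = - \frac{1}{5}$)
$k{\left(L,U \right)} = \frac{- \frac{1}{5} + L}{2 U}$ ($k{\left(L,U \right)} = \frac{L - \frac{1}{5}}{U + U} = \frac{- \frac{1}{5} + L}{2 U}$)
$834 + k{\left(6,16 \right)} \left(-26\right) = 834 + \frac{-1 + 5 \cdot 6}{10 \cdot 16} \left(-26\right) = 834 + \frac{1}{10} \cdot \frac{1}{16} \left(-1 + 30\right) \left(-26\right) = 834 + \frac{1}{10} \cdot \frac{1}{16} \cdot 29 \left(-26\right) = 834 + \frac{29}{160} \left(-26\right) = 834 - \frac{377}{80} = \frac{66343}{80}$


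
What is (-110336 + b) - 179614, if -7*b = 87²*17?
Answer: -2158323/7 ≈ -3.0833e+5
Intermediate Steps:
b = -128673/7 (b = -87²*17/7 = -7569*17/7 = -⅐*128673 = -128673/7 ≈ -18382.)
(-110336 + b) - 179614 = (-110336 - 128673/7) - 179614 = -901025/7 - 179614 = -2158323/7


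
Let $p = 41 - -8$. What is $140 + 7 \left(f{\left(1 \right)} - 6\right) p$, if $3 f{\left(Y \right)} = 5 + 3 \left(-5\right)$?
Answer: $- \frac{9184}{3} \approx -3061.3$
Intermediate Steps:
$f{\left(Y \right)} = - \frac{10}{3}$ ($f{\left(Y \right)} = \frac{5 + 3 \left(-5\right)}{3} = \frac{5 - 15}{3} = \frac{1}{3} \left(-10\right) = - \frac{10}{3}$)
$p = 49$ ($p = 41 + 8 = 49$)
$140 + 7 \left(f{\left(1 \right)} - 6\right) p = 140 + 7 \left(- \frac{10}{3} - 6\right) 49 = 140 + 7 \left(- \frac{28}{3}\right) 49 = 140 - \frac{9604}{3} = - \frac{9184}{3}$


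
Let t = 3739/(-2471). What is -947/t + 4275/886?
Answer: 2089257007/3312754 ≈ 630.67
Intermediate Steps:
t = -3739/2471 (t = 3739*(-1/2471) = -3739/2471 ≈ -1.5132)
-947/t + 4275/886 = -947/(-3739/2471) + 4275/886 = -947*(-2471/3739) + 4275*(1/886) = 2340037/3739 + 4275/886 = 2089257007/3312754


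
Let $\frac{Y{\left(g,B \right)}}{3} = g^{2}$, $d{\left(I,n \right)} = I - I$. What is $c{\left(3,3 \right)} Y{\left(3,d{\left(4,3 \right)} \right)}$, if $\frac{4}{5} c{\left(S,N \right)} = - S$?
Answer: $- \frac{405}{4} \approx -101.25$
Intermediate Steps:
$d{\left(I,n \right)} = 0$
$Y{\left(g,B \right)} = 3 g^{2}$
$c{\left(S,N \right)} = - \frac{5 S}{4}$ ($c{\left(S,N \right)} = \frac{5 \left(- S\right)}{4} = - \frac{5 S}{4}$)
$c{\left(3,3 \right)} Y{\left(3,d{\left(4,3 \right)} \right)} = \left(- \frac{5}{4}\right) 3 \cdot 3 \cdot 3^{2} = - \frac{15 \cdot 3 \cdot 9}{4} = \left(- \frac{15}{4}\right) 27 = - \frac{405}{4}$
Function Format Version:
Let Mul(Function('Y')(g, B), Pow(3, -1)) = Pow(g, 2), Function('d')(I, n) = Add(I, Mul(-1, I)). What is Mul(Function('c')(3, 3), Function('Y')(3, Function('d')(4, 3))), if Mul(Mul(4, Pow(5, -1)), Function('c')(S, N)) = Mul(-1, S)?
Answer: Rational(-405, 4) ≈ -101.25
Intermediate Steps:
Function('d')(I, n) = 0
Function('Y')(g, B) = Mul(3, Pow(g, 2))
Function('c')(S, N) = Mul(Rational(-5, 4), S) (Function('c')(S, N) = Mul(Rational(5, 4), Mul(-1, S)) = Mul(Rational(-5, 4), S))
Mul(Function('c')(3, 3), Function('Y')(3, Function('d')(4, 3))) = Mul(Mul(Rational(-5, 4), 3), Mul(3, Pow(3, 2))) = Mul(Rational(-15, 4), Mul(3, 9)) = Mul(Rational(-15, 4), 27) = Rational(-405, 4)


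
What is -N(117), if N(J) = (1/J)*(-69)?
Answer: 23/39 ≈ 0.58974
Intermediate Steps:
N(J) = -69/J
-N(117) = -(-69)/117 = -1*(-23/39) = 23/39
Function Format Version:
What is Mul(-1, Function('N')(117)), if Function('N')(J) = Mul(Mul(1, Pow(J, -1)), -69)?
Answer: Rational(23, 39) ≈ 0.58974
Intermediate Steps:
Function('N')(J) = Mul(-69, Pow(J, -1)) (Function('N')(J) = Mul(Pow(J, -1), -69) = Mul(-69, Pow(J, -1)))
Mul(-1, Function('N')(117)) = Mul(-1, Mul(-69, Pow(117, -1))) = Mul(-1, Mul(-69, Rational(1, 117))) = Mul(-1, Rational(-23, 39)) = Rational(23, 39)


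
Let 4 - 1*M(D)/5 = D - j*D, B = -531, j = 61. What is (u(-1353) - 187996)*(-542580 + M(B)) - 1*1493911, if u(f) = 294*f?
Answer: 411132653169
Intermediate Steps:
M(D) = 20 + 300*D (M(D) = 20 - 5*(D - 61*D) = 20 - (-300)*D = 20 + 300*D)
(u(-1353) - 187996)*(-542580 + M(B)) - 1*1493911 = (294*(-1353) - 187996)*(-542580 + (20 + 300*(-531))) - 1*1493911 = (-397782 - 187996)*(-542580 + (20 - 159300)) - 1493911 = -585778*(-542580 - 159280) - 1493911 = -585778*(-701860) - 1493911 = 411134147080 - 1493911 = 411132653169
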